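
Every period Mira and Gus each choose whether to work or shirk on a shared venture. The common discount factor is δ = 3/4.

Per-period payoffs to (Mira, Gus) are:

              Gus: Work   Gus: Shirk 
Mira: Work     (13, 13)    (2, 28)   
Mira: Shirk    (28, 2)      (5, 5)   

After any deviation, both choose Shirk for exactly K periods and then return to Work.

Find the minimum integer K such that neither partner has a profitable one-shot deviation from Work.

Need Σ_{k=1}^{K} δ^k ≥ (28−13)/(13−5) = 1.8750 at δ = 3/4.
At K = 3 the sum is 1.7344 < 1.8750; at K = 4 it is 2.0508 ≥ 1.8750.
So the minimum punishment length is K = 4.

4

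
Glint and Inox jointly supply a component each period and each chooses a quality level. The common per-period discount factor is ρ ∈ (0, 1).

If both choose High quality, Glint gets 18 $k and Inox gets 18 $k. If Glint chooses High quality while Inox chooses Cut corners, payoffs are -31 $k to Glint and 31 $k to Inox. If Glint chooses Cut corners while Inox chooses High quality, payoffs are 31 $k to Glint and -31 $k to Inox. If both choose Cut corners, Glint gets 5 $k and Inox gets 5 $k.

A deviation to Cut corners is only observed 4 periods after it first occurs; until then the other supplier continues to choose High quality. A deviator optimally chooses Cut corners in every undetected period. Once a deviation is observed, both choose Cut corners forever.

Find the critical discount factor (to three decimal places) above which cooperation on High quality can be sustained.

A deviator earns 31 for 4 periods, then 5 forever; cooperating earns 18 forever. Multiplying the IC by (1−ρ):
18 ≥ 31(1−ρ^4) + 5ρ^4, so 26·ρ^4 ≥ 13 and ρ^4 ≥ 1/2.
ρ ≥ (1/2)^(1/4) ≈ 0.841.

0.841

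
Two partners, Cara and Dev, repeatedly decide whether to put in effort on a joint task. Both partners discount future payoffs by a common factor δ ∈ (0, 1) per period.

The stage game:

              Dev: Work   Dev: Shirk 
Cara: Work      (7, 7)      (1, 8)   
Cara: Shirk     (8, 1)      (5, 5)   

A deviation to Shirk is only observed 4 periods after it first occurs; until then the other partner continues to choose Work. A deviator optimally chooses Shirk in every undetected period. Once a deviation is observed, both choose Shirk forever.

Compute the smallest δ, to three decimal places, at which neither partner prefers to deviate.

Deviating for the 4 undetected periods gains 8−7 = 1 per period over cooperation, then loses 7−5 = 2 per period forever once punishment starts.
Gain: 1(1 + δ + … + δ^3); loss: 2·δ^4/(1−δ).
No profitable deviation ⇔ 1(1−δ^4) ≤ 2·δ^4, i.e. δ^4 ≥ 1/(1+2) = 1/3.
Hence δ ≥ (1/3)^(1/4) ≈ 0.760.

0.760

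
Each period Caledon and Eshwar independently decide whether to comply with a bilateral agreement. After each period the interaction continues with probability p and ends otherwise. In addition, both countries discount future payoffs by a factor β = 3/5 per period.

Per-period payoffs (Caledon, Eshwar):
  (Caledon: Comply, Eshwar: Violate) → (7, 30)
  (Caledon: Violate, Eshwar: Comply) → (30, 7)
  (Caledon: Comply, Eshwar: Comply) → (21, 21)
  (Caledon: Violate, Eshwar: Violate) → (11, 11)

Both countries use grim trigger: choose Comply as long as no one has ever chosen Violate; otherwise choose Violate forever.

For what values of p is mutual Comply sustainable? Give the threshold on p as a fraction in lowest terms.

15/19

Expected continuation weight on next period's payoff is β·p = 3/5·p, which plays the role of the discount factor.
Cooperation requires 3/5·p ≥ (30−21)/(30−11) = 9/19, hence p ≥ 15/19.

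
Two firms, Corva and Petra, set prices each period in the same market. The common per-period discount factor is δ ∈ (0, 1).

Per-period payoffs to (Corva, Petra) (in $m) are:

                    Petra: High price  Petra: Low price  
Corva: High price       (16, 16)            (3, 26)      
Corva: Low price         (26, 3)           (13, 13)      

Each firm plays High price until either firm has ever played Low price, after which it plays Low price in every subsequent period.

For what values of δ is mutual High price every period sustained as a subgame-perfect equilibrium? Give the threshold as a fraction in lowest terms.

One-period gain from deviating is 26 − 16 = 10. The loss is 16 − 13 = 3 in every subsequent period, with present value 3·δ/(1−δ).
Deviation is unprofitable when 3·δ/(1−δ) ≥ 10, i.e. δ/(1−δ) ≥ 10/3.
Equivalently δ ≥ 10/(10+3) = 10/13.

10/13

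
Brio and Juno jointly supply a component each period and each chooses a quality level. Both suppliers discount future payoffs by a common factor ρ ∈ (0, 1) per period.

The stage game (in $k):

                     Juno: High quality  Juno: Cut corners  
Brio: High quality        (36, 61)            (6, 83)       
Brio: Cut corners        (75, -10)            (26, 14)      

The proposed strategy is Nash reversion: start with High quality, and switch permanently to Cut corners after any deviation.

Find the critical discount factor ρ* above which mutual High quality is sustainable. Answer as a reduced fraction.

For Brio: deviation gain 75−36 = 39, per-period punishment loss 36−26 = 10. IC gives ρ ≥ 39/49.
For Juno: gain 22, loss 47 per period, so ρ ≥ 22/69.
The tighter constraint is Brio's, so cooperation needs ρ ≥ 39/49.

39/49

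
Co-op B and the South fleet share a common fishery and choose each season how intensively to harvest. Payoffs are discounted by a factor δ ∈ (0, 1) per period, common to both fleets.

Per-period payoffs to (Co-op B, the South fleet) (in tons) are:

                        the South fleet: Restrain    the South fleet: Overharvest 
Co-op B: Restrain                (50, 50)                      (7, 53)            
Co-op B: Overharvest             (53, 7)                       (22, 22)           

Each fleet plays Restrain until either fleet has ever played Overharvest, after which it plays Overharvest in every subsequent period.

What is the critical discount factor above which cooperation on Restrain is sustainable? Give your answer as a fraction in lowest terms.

3/31

50/(1−δ) ≥ 53 + 22δ/(1−δ)
50 ≥ 53 − 31δ
δ ≥ 3/31.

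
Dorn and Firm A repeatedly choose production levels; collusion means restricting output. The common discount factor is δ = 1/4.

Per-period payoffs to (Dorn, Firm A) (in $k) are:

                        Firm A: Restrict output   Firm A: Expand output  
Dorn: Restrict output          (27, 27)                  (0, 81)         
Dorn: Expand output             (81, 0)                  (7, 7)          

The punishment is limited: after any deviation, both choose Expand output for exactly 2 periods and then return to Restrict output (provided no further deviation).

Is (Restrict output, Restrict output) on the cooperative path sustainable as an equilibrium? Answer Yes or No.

Comparing payoff streams over the 3 periods until play realigns: cooperate → 27(1+δ+…+δ^2); deviate → 81 + 7(δ+…+δ^2).
Cooperation is sustained iff (27−7)(δ+…+δ^2) ≥ 81−27.
δ+…+δ^2 = 1/4·(1−(1/4)^2)/(1−1/4) = 0.3125, and (81−27)/(27−7) = 2.7000.
0.3125 < 2.7000, so cooperation is not sustainable.

No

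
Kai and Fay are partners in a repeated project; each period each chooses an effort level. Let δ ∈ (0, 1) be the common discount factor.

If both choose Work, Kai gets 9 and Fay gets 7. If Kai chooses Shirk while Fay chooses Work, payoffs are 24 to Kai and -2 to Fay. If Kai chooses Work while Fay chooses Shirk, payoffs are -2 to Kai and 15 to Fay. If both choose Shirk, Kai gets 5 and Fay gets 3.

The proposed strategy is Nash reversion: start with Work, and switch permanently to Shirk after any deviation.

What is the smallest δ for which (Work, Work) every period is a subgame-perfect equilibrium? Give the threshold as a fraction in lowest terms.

Kai: cooperation gives 9 each period; deviation gives 24 once then 5 forever.
  9/(1−δ) ≥ 24 + 5δ/(1−δ) ⇒ δ ≥ 15/19.
Fay: cooperation gives 7 each period; deviation gives 15 once then 3 forever.
  δ ≥ 8/12 = 2/3.
Both must hold, so the binding constraint is Kai's: δ ≥ 15/19.

15/19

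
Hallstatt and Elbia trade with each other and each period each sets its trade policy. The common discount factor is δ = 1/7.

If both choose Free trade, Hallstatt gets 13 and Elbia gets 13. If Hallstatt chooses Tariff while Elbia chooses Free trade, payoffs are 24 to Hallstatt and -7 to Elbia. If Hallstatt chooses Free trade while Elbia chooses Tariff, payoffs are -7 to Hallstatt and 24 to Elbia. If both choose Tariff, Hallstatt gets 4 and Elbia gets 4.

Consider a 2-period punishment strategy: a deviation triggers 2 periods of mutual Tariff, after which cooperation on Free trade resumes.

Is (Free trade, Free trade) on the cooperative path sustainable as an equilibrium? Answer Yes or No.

No

IC: δ+…+δ^2 ≥ (24−13)/(13−4) = 11/9.
At δ = 1/7: partial sum = 0.1633 < 1.2222. Cooperation not sustainable.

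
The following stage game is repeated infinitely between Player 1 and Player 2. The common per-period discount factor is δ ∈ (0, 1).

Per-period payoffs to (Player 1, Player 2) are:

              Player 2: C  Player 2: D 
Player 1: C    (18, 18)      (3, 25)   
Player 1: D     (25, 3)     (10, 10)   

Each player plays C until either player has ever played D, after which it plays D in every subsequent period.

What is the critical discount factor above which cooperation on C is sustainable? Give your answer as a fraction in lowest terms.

7/15

One-period gain from deviating is 25 − 18 = 7. The loss is 18 − 10 = 8 in every subsequent period, with present value 8·δ/(1−δ).
Deviation is unprofitable when 8·δ/(1−δ) ≥ 7, i.e. δ/(1−δ) ≥ 7/8.
Equivalently δ ≥ 7/(7+8) = 7/15.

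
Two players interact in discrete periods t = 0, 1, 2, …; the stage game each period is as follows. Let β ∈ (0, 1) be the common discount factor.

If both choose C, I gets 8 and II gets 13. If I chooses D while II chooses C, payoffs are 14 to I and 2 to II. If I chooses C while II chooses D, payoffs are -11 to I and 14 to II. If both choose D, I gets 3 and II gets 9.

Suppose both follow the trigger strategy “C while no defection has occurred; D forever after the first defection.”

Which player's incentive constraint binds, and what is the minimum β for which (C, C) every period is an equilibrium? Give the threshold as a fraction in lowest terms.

I's threshold: (14−8)/(14−3) = 6/11.
II's threshold: (14−13)/(14−9) = 1/5.
6/11 > 1/5, so I binds and β* = 6/11.

I; β ≥ 6/11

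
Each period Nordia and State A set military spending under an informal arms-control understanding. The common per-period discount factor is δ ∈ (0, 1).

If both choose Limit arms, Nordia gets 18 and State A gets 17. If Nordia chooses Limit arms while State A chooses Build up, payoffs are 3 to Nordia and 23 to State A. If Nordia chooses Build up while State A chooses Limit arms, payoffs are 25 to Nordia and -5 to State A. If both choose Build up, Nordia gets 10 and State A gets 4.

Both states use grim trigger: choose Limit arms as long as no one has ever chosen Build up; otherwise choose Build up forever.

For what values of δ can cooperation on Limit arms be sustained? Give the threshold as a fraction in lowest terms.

7/15

For Nordia: deviation gain 25−18 = 7, per-period punishment loss 18−10 = 8. IC gives δ ≥ 7/15.
For State A: gain 6, loss 13 per period, so δ ≥ 6/19.
The tighter constraint is Nordia's, so cooperation needs δ ≥ 7/15.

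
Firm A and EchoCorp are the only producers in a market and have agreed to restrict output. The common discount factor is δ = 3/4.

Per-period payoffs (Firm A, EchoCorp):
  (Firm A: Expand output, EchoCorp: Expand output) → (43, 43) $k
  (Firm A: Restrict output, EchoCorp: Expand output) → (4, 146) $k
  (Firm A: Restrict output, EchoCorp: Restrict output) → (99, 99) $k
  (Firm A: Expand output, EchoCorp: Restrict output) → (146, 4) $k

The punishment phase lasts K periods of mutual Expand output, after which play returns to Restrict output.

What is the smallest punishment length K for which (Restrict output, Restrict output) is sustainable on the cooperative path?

Need Σ_{k=1}^{K} δ^k ≥ (146−99)/(99−43) = 0.8393 at δ = 3/4.
At K = 1 the sum is 0.7500 < 0.8393; at K = 2 it is 1.3125 ≥ 0.8393.
So the minimum punishment length is K = 2.

2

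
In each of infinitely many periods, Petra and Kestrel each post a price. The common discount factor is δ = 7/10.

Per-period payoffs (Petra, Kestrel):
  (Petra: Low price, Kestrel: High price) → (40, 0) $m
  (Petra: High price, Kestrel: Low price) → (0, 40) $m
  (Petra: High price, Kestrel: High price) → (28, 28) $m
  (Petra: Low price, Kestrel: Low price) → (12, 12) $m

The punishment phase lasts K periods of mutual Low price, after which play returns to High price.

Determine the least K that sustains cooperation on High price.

2

No profitable deviation requires (28−12)(δ+…+δ^K) ≥ 40−28, i.e. δ+…+δ^K ≥ 3/4 ≈ 0.7500.
With δ = 7/10, the partial sums are K=1: 0.7000, K=2: 1.1900.
K = 2 is the first length at which the sum reaches 0.7500.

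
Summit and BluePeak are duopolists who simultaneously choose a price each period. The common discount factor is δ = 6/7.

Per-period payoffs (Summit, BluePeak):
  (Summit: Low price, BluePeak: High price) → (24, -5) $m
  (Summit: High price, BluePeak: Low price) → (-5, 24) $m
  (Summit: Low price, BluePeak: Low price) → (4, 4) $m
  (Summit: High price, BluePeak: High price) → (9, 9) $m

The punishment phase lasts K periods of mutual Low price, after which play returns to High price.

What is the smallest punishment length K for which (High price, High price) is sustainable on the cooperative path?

5

No profitable deviation requires (9−4)(δ+…+δ^K) ≥ 24−9, i.e. δ+…+δ^K ≥ 3 ≈ 3.0000.
With δ = 6/7, the partial sums are K=1: 0.8571, K=2: 1.5918, K=3: 2.2216, K=4: 2.7613, K=5: 3.2240.
K = 5 is the first length at which the sum reaches 3.0000.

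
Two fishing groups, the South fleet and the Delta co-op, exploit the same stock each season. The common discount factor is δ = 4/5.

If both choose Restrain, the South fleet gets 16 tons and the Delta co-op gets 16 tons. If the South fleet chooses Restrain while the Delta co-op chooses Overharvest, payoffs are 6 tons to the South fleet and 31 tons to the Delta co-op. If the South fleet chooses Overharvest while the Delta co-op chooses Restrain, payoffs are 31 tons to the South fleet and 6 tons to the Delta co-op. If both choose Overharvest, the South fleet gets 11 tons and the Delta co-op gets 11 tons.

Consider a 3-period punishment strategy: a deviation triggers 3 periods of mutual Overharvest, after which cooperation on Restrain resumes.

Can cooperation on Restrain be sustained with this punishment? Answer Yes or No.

No

IC: δ+…+δ^3 ≥ (31−16)/(16−11) = 3.
At δ = 4/5: partial sum = 1.9520 < 3.0000. Cooperation not sustainable.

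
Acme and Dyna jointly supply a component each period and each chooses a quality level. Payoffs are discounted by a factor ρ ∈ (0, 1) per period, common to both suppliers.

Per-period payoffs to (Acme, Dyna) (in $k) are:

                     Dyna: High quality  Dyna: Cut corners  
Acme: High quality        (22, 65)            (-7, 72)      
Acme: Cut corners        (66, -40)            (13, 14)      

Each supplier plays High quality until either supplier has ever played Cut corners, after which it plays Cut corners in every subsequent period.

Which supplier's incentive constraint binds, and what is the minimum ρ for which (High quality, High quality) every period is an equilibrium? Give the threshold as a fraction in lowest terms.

Acme; ρ ≥ 44/53

For Acme: deviation gain 66−22 = 44, per-period punishment loss 22−13 = 9. IC gives ρ ≥ 44/53.
For Dyna: gain 7, loss 51 per period, so ρ ≥ 7/58.
The tighter constraint is Acme's, so cooperation needs ρ ≥ 44/53.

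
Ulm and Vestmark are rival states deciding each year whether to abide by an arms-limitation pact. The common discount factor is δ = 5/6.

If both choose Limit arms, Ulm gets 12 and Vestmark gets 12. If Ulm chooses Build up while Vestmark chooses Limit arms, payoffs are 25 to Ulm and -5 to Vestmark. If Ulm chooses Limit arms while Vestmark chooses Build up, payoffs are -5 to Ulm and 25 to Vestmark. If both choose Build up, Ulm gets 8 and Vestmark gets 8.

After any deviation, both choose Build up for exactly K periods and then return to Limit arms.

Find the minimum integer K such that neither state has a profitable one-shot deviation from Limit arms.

IC: δ(1−δ^K)/(1−δ) ≥ (25−12)/(12−8) = 13/4.
With δ = 5/6: need 1 − δ^K ≥ 13/4·(1−5/6)/(5/6), i.e. δ^K ≤ 0.3500.
Since (5/6)^5 = 0.4019 and (5/6)^6 = 0.3349, the smallest such K is 6.

6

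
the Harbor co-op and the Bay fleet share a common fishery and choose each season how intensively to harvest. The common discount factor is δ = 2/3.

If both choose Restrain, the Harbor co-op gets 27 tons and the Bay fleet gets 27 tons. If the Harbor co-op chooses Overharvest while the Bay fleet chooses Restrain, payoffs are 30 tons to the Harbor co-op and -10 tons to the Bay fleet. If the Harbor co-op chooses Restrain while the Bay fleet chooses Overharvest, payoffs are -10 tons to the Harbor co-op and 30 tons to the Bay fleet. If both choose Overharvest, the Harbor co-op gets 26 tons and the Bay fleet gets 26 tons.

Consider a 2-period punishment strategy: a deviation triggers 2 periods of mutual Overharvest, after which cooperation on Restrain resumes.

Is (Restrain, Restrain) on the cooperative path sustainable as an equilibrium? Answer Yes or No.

Comparing payoff streams over the 3 periods until play realigns: cooperate → 27(1+δ+…+δ^2); deviate → 30 + 26(δ+…+δ^2).
Cooperation is sustained iff (27−26)(δ+…+δ^2) ≥ 30−27.
δ+…+δ^2 = 2/3·(1−(2/3)^2)/(1−2/3) = 1.1111, and (30−27)/(27−26) = 3.0000.
1.1111 < 3.0000, so cooperation is not sustainable.

No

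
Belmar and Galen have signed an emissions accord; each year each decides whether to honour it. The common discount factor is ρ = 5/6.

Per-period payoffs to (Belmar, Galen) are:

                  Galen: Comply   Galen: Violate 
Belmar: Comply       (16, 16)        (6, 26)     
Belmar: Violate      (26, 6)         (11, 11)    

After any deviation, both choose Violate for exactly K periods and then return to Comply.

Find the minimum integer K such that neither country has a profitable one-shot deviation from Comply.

No profitable deviation requires (16−11)(ρ+…+ρ^K) ≥ 26−16, i.e. ρ+…+ρ^K ≥ 2 ≈ 2.0000.
With ρ = 5/6, the partial sums are K=1: 0.8333, K=2: 1.5278, K=3: 2.1065.
K = 3 is the first length at which the sum reaches 2.0000.

3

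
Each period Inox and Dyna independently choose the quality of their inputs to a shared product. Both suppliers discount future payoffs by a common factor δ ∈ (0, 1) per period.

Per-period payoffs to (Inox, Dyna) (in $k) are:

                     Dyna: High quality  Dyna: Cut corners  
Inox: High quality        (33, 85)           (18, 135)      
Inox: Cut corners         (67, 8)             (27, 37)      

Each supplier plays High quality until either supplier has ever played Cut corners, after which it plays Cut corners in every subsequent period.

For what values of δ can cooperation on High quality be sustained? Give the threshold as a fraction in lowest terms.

17/20

Inox: cooperation gives 33 each period; deviation gives 67 once then 27 forever.
  33/(1−δ) ≥ 67 + 27δ/(1−δ) ⇒ δ ≥ 34/40 = 17/20.
Dyna: cooperation gives 85 each period; deviation gives 135 once then 37 forever.
  δ ≥ 50/98 = 25/49.
Both must hold, so the binding constraint is Inox's: δ ≥ 17/20.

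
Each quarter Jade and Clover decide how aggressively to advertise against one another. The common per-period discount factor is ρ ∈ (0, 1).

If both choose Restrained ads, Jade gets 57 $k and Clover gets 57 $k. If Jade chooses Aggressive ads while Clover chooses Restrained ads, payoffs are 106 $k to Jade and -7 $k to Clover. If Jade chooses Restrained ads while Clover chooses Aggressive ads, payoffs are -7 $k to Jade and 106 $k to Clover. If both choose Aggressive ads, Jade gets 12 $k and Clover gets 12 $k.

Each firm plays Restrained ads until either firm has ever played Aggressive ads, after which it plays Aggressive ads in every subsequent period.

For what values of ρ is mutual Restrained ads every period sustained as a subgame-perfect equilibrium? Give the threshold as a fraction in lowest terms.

57/(1−ρ) ≥ 106 + 12ρ/(1−ρ)
57 ≥ 106 − 94ρ
ρ ≥ 49/94.

49/94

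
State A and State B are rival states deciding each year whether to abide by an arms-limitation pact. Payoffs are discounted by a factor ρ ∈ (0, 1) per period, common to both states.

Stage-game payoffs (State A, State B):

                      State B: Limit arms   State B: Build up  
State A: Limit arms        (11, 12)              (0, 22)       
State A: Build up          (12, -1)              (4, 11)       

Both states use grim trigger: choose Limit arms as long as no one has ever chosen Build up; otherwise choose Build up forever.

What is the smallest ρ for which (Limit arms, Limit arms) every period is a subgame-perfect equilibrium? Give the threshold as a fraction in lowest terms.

State A: cooperation gives 11 each period; deviation gives 12 once then 4 forever.
  11/(1−ρ) ≥ 12 + 4ρ/(1−ρ) ⇒ ρ ≥ 1/8.
State B: cooperation gives 12 each period; deviation gives 22 once then 11 forever.
  ρ ≥ 10/11.
Both must hold, so the binding constraint is State B's: ρ ≥ 10/11.

10/11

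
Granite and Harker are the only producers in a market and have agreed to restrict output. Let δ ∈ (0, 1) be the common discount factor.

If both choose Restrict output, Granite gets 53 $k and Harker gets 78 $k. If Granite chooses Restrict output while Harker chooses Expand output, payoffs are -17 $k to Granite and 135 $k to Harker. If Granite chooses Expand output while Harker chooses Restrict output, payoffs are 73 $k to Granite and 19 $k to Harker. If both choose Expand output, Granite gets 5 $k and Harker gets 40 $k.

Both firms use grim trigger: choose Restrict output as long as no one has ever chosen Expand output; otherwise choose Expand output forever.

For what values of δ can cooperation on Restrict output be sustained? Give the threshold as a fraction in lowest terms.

Granite: cooperation gives 53 each period; deviation gives 73 once then 5 forever.
  53/(1−δ) ≥ 73 + 5δ/(1−δ) ⇒ δ ≥ 20/68 = 5/17.
Harker: cooperation gives 78 each period; deviation gives 135 once then 40 forever.
  δ ≥ 57/95 = 3/5.
Both must hold, so the binding constraint is Harker's: δ ≥ 3/5.

3/5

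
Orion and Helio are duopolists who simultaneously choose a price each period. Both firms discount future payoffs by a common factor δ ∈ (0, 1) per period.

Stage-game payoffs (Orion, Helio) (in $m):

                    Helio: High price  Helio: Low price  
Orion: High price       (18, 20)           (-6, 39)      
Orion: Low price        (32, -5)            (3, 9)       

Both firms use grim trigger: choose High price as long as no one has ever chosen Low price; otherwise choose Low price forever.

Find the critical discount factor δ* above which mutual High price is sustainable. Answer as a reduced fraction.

19/30

Orion: cooperation gives 18 each period; deviation gives 32 once then 3 forever.
  18/(1−δ) ≥ 32 + 3δ/(1−δ) ⇒ δ ≥ 14/29.
Helio: cooperation gives 20 each period; deviation gives 39 once then 9 forever.
  δ ≥ 19/30.
Both must hold, so the binding constraint is Helio's: δ ≥ 19/30.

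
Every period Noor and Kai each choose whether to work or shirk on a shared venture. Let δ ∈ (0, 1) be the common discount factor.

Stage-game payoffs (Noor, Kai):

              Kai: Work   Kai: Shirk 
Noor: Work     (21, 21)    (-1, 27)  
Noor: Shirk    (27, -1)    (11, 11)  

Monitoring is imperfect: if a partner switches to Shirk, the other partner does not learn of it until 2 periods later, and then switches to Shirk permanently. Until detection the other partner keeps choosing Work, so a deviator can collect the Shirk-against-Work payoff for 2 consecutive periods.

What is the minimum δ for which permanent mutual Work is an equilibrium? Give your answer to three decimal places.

Deviating for the 2 undetected periods gains 27−21 = 6 per period over cooperation, then loses 21−11 = 10 per period forever once punishment starts.
Gain: 6(1 + δ + … + δ^1); loss: 10·δ^2/(1−δ).
No profitable deviation ⇔ 6(1−δ^2) ≤ 10·δ^2, i.e. δ^2 ≥ 6/(6+10) = 3/8.
Hence δ ≥ (3/8)^(1/2) ≈ 0.612.

0.612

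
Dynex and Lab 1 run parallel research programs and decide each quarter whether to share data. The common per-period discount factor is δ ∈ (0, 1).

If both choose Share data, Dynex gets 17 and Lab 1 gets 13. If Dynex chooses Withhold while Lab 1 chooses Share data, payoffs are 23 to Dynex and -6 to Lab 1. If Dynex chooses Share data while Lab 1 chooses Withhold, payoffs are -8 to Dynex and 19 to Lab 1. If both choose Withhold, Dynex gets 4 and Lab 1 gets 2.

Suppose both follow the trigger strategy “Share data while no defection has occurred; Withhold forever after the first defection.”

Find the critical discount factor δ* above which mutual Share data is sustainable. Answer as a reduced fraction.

6/17

Dynex: cooperation gives 17 each period; deviation gives 23 once then 4 forever.
  17/(1−δ) ≥ 23 + 4δ/(1−δ) ⇒ δ ≥ 6/19.
Lab 1: cooperation gives 13 each period; deviation gives 19 once then 2 forever.
  δ ≥ 6/17.
Both must hold, so the binding constraint is Lab 1's: δ ≥ 6/17.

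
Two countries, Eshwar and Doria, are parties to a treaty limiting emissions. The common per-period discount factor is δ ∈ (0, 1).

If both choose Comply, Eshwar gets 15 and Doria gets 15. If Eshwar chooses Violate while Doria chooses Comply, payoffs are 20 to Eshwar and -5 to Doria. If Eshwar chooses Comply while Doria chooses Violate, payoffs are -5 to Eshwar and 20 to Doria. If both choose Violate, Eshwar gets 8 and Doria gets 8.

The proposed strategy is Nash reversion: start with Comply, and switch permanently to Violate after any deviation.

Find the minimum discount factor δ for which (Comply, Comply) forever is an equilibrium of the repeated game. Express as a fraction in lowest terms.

5/12

15/(1−δ) ≥ 20 + 8δ/(1−δ)
15 ≥ 20 − 12δ
δ ≥ 5/12.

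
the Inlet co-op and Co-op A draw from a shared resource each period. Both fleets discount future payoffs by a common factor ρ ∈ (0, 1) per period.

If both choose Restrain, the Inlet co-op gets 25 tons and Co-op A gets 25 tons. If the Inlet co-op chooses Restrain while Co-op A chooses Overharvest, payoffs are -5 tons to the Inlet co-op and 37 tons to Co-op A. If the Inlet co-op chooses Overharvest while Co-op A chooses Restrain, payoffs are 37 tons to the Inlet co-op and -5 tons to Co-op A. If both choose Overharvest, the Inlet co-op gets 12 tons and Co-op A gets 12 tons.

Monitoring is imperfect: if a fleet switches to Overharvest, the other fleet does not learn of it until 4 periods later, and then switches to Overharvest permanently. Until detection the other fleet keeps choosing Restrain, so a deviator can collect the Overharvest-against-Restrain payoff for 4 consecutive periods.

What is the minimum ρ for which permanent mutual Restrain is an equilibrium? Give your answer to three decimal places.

0.832

The best deviation is to choose Overharvest for all 4 undetected periods, earning 37 each, then 12 forever once detected.
Deviation value: 37(1−ρ^4)/(1−ρ) + 12ρ^4/(1−ρ); cooperation value: 25/(1−ρ).
IC: 25 ≥ 37(1−ρ^4) + 12ρ^4 = 37 − 25ρ^4.
So ρ^4 ≥ 12/25, giving ρ ≥ (12/25)^(1/4) ≈ 0.832.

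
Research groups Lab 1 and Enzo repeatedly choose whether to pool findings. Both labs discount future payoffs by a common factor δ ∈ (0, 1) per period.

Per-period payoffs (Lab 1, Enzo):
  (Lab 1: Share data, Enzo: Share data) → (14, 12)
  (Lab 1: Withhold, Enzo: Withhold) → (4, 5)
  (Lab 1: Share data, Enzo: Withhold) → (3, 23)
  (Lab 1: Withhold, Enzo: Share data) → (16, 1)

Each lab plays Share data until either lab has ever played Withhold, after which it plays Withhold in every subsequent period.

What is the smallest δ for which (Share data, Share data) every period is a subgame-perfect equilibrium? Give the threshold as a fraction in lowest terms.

11/18

Lab 1: cooperation gives 14 each period; deviation gives 16 once then 4 forever.
  14/(1−δ) ≥ 16 + 4δ/(1−δ) ⇒ δ ≥ 2/12 = 1/6.
Enzo: cooperation gives 12 each period; deviation gives 23 once then 5 forever.
  δ ≥ 11/18.
Both must hold, so the binding constraint is Enzo's: δ ≥ 11/18.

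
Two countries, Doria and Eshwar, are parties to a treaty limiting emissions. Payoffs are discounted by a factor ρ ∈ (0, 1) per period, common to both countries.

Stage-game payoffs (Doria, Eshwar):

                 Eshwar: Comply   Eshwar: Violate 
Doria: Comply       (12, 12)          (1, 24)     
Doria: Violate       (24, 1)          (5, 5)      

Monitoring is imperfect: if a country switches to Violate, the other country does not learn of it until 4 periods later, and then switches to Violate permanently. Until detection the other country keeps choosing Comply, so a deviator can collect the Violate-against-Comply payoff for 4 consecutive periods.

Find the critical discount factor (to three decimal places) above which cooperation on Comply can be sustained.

A deviator earns 24 for 4 periods, then 5 forever; cooperating earns 12 forever. Multiplying the IC by (1−ρ):
12 ≥ 24(1−ρ^4) + 5ρ^4, so 19·ρ^4 ≥ 12 and ρ^4 ≥ 12/19.
ρ ≥ (12/19)^(1/4) ≈ 0.891.

0.891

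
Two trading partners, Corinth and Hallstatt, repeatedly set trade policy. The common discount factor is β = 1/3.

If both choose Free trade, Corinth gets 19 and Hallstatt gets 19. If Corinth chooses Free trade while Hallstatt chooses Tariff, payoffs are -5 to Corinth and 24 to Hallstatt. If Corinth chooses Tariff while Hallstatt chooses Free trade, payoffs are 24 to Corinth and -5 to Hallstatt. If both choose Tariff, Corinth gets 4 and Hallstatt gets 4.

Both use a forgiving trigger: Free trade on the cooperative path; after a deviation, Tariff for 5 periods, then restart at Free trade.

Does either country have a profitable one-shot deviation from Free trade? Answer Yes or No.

No

Comparing payoff streams over the 6 periods until play realigns: cooperate → 19(1+β+…+β^5); deviate → 24 + 4(β+…+β^5).
Cooperation is sustained iff (19−4)(β+…+β^5) ≥ 24−19.
β+…+β^5 = 1/3·(1−(1/3)^5)/(1−1/3) = 0.4979, and (24−19)/(19−4) = 0.3333.
0.4979 ≥ 0.3333, so cooperation is sustainable.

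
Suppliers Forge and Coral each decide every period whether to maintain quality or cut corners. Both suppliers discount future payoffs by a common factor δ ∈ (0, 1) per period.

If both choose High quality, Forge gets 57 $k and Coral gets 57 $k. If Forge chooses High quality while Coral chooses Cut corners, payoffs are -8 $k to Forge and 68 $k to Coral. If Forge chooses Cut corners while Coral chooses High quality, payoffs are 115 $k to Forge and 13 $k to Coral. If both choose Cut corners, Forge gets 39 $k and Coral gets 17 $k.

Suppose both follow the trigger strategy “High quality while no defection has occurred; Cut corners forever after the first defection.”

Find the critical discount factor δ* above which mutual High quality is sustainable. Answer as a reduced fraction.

29/38

Forge's threshold: (115−57)/(115−39) = 29/38.
Coral's threshold: (68−57)/(68−17) = 11/51.
29/38 > 11/51, so Forge binds and δ* = 29/38.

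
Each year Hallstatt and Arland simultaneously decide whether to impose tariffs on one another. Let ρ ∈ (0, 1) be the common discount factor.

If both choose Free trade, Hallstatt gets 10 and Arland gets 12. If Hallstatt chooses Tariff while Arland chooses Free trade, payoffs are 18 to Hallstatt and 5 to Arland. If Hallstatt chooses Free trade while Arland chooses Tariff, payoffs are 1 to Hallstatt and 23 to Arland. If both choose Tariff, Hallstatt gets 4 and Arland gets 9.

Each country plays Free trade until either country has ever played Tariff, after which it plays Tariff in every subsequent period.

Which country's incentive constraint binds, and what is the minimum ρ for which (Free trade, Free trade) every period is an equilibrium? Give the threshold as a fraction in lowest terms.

Arland; ρ ≥ 11/14

For Hallstatt: deviation gain 18−10 = 8, per-period punishment loss 10−4 = 6. IC gives ρ ≥ 8/14 = 4/7.
For Arland: gain 11, loss 3 per period, so ρ ≥ 11/14.
The tighter constraint is Arland's, so cooperation needs ρ ≥ 11/14.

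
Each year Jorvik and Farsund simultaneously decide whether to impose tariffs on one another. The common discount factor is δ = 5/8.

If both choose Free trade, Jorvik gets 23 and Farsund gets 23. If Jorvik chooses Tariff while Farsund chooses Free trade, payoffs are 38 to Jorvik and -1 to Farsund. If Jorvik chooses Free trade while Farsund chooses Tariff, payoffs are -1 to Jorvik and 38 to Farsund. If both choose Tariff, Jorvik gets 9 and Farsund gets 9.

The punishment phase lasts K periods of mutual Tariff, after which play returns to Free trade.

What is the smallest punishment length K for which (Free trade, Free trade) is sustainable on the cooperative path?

IC: δ(1−δ^K)/(1−δ) ≥ (38−23)/(23−9) = 15/14.
With δ = 5/8: need 1 − δ^K ≥ 15/14·(1−5/8)/(5/8), i.e. δ^K ≤ 0.3571.
Since (5/8)^2 = 0.3906 and (5/8)^3 = 0.2441, the smallest such K is 3.

3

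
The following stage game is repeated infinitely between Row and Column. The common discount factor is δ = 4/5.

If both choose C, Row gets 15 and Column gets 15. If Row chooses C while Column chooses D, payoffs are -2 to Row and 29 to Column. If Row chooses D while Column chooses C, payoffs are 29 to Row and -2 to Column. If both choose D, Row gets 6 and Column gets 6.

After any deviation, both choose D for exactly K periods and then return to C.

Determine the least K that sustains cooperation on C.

3

Need Σ_{k=1}^{K} δ^k ≥ (29−15)/(15−6) = 1.5556 at δ = 4/5.
At K = 2 the sum is 1.4400 < 1.5556; at K = 3 it is 1.9520 ≥ 1.5556.
So the minimum punishment length is K = 3.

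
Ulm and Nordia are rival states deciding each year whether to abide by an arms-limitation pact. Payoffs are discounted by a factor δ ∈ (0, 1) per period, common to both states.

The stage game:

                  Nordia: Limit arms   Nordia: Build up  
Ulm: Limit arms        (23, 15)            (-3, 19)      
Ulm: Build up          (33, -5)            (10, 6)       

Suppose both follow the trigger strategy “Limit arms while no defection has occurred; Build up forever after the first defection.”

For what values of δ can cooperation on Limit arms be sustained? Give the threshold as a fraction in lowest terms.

Ulm's threshold: (33−23)/(33−10) = 10/23.
Nordia's threshold: (19−15)/(19−6) = 4/13.
10/23 > 4/13, so Ulm binds and δ* = 10/23.

10/23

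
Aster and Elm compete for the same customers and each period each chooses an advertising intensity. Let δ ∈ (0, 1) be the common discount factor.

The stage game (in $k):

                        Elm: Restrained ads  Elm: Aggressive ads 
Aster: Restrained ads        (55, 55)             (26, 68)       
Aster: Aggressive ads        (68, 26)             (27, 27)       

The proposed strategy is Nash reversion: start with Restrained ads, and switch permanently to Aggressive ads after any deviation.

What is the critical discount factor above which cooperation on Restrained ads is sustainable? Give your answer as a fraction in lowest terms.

13/41

Under grim trigger the critical discount factor is (T−C)/(T−P) with T = 68, C = 55, P = 27.
δ* = (68−55)/(68−27) = 13/41.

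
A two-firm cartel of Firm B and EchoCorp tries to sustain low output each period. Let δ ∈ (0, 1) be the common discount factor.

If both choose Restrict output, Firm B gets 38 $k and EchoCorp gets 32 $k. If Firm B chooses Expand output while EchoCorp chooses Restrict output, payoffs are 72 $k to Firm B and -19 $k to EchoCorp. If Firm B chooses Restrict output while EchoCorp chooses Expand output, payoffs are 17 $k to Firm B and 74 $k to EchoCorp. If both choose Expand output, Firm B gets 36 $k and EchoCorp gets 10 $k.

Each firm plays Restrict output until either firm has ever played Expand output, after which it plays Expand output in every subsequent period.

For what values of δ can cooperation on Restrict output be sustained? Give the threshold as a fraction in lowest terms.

17/18

Firm B's threshold: (72−38)/(72−36) = 17/18.
EchoCorp's threshold: (74−32)/(74−10) = 21/32.
17/18 > 21/32, so Firm B binds and δ* = 17/18.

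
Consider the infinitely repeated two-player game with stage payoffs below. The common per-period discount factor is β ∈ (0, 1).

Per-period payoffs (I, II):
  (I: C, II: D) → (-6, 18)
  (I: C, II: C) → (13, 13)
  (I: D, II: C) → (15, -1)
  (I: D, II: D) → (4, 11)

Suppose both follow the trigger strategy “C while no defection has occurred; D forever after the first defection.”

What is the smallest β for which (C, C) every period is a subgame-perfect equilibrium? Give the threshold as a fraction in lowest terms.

For I: deviation gain 15−13 = 2, per-period punishment loss 13−4 = 9. IC gives β ≥ 2/11.
For II: gain 5, loss 2 per period, so β ≥ 5/7.
The tighter constraint is II's, so cooperation needs β ≥ 5/7.

5/7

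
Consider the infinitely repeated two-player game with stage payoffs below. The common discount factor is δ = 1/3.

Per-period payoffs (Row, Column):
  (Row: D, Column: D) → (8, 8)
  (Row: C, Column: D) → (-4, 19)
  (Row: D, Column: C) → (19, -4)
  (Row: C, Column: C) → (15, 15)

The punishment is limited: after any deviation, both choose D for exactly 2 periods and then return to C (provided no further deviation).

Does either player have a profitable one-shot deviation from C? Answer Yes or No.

Yes

IC: δ+…+δ^2 ≥ (19−15)/(15−8) = 4/7.
At δ = 1/3: partial sum = 0.4444 < 0.5714. Cooperation not sustainable.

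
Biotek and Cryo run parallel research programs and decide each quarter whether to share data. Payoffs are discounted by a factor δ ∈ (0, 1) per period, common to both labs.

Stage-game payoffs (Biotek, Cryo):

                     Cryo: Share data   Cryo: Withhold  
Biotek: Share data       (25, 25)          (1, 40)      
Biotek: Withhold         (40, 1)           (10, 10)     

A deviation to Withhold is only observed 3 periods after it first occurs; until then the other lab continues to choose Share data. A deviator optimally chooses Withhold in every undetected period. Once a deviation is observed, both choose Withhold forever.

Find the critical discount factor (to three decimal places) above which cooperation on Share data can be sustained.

Deviating for the 3 undetected periods gains 40−25 = 15 per period over cooperation, then loses 25−10 = 15 per period forever once punishment starts.
Gain: 15(1 + δ + … + δ^2); loss: 15·δ^3/(1−δ).
No profitable deviation ⇔ 15(1−δ^3) ≤ 15·δ^3, i.e. δ^3 ≥ 15/(15+15) = 1/2.
Hence δ ≥ (1/2)^(1/3) ≈ 0.794.

0.794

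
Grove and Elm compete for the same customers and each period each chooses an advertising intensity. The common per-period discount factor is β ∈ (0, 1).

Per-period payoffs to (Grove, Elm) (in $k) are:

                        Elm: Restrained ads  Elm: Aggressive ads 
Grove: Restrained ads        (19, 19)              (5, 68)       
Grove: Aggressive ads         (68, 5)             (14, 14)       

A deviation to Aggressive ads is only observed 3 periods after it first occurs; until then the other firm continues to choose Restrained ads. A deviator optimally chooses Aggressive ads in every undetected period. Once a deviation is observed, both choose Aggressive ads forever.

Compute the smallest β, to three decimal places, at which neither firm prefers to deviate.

The best deviation is to choose Aggressive ads for all 3 undetected periods, earning 68 each, then 14 forever once detected.
Deviation value: 68(1−β^3)/(1−β) + 14β^3/(1−β); cooperation value: 19/(1−β).
IC: 19 ≥ 68(1−β^3) + 14β^3 = 68 − 54β^3.
So β^3 ≥ 49/54, giving β ≥ (49/54)^(1/3) ≈ 0.968.

0.968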